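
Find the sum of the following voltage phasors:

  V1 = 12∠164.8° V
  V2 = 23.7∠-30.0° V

Step 1 — Convert each phasor to rectangular form:
  V1 = 12·(cos(164.8°) + j·sin(164.8°)) = -11.58 + j3.146 V
  V2 = 23.7·(cos(-30.0°) + j·sin(-30.0°)) = 20.52 - j11.85 V
Step 2 — Sum components: V_total = 8.945 - j8.704 V.
Step 3 — Convert to polar: |V_total| = 12.48 V, ∠V_total = -44.2°.

V_total = 12.48∠-44.2° V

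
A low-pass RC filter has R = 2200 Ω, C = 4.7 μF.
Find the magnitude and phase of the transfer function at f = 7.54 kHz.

Step 1 — Angular frequency: ω = 2π·7540 = 4.738e+04 rad/s.
Step 2 — Transfer function: H(jω) = 1/(1 + jωRC).
Step 3 — Denominator: 1 + jωRC = 1 + j·4.738e+04·2200·4.7e-06 = 1 + j489.9.
Step 4 — H = 4.167e-06 - j0.002041.
Step 5 — Magnitude: |H| = 0.002041 (-53.8 dB); phase: φ = -89.9°.

|H| = 0.002041 (-53.8 dB), φ = -89.9°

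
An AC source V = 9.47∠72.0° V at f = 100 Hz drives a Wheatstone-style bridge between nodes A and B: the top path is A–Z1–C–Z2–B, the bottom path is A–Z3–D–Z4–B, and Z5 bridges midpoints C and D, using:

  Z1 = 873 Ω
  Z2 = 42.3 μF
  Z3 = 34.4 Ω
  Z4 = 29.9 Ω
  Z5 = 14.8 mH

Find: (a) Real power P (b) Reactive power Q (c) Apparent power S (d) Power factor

Step 1 — Angular frequency: ω = 2π·f = 2π·100 = 628.3 rad/s.
Step 2 — Component impedances:
  Z1: Z = R = 873 Ω
  Z2: Z = 1/(jωC) = -j/(ω·C) = 0 - j37.63 Ω
  Z3: Z = R = 34.4 Ω
  Z4: Z = R = 29.9 Ω
  Z5: Z = jωL = j·628.3·0.0148 = 0 + j9.299 Ω
Step 3 — Bridge requires nodal analysis (the Z5 bridge couples midpoints C and D, so the two paths cannot be reduced to a simple series/parallel combination). Setting node B to ground and injecting 1 A at node A, the 3-node admittance system at A, C, D solves to V_A = Z_AB = 47.59 - j15.24 Ω = 49.97∠-17.8° Ω.
Step 4 — Source phasor: V = 9.47∠72.0° V = 2.926 + j9.007 V.
Step 5 — Current: I = V / Z = 0.0008131 + j0.1895 A = 0.1895∠89.8° A.
Step 6 — Complex power: S = V·I* = 1.709 - j0.5473 VA.
Step 7 — Real power: P = Re(S) = 1.709 W.
Step 8 — Reactive power: Q = Im(S) = -0.5473 VAR.
Step 9 — Apparent power: |S| = 1.795 VA.
Step 10 — Power factor: PF = P/|S| = 0.9524 (leading).

(a) P = 1.709 W  (b) Q = -0.5473 VAR  (c) S = 1.795 VA  (d) PF = 0.9524 (leading)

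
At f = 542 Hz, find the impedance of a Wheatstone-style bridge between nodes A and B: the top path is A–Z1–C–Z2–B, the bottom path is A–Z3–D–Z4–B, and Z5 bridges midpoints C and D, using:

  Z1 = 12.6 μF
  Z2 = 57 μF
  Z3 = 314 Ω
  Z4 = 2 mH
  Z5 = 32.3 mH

Step 1 — Angular frequency: ω = 2π·f = 2π·542 = 3405 rad/s.
Step 2 — Component impedances:
  Z1: Z = 1/(jωC) = -j/(ω·C) = 0 - j23.31 Ω
  Z2: Z = 1/(jωC) = -j/(ω·C) = 0 - j5.152 Ω
  Z3: Z = R = 314 Ω
  Z4: Z = jωL = j·3405·0.002 = 0 + j6.811 Ω
  Z5: Z = jωL = j·3405·0.0323 = 0 + j110 Ω
Step 3 — Bridge requires nodal analysis (the Z5 bridge couples midpoints C and D, so the two paths cannot be reduced to a simple series/parallel combination). Setting node B to ground and injecting 1 A at node A, the 3-node admittance system at A, C, D solves to V_A = Z_AB = 2.553 - j28.52 Ω = 28.63∠-84.9° Ω.

Z = 2.553 - j28.52 Ω = 28.63∠-84.9° Ω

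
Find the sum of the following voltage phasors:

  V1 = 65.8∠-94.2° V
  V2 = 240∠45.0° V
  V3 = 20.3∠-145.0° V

Step 1 — Convert each phasor to rectangular form:
  V1 = 65.8·(cos(-94.2°) + j·sin(-94.2°)) = -4.819 - j65.62 V
  V2 = 240·(cos(45.0°) + j·sin(45.0°)) = 169.7 + j169.7 V
  V3 = 20.3·(cos(-145.0°) + j·sin(-145.0°)) = -16.63 - j11.64 V
Step 2 — Sum components: V_total = 148.3 + j92.44 V.
Step 3 — Convert to polar: |V_total| = 174.7 V, ∠V_total = 31.9°.

V_total = 174.7∠31.9° V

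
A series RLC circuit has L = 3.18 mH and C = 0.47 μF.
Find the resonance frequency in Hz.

Step 1 — Resonance condition Im(Z)=0 gives ω₀ = 1/√(LC).
Step 2 — ω₀ = 1/√(0.00318·4.7e-07) = 2.587e+04 rad/s.
Step 3 — f₀ = ω₀/(2π) = 4117 Hz.

f₀ = 4117 Hz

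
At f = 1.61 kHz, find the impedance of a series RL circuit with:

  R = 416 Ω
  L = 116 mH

Step 1 — Angular frequency: ω = 2π·f = 2π·1610 = 1.012e+04 rad/s.
Step 2 — Component impedances:
  R: Z = R = 416 Ω
  L: Z = jωL = j·1.012e+04·0.116 = 0 + j1173 Ω
Step 3 — Series combination: Z_total = R + L = 416 + j1173 Ω = 1245∠70.5° Ω.

Z = 416 + j1173 Ω = 1245∠70.5° Ω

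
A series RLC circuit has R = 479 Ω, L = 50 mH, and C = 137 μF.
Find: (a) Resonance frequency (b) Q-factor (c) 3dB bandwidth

Step 1 — Resonance: ω₀ = 1/√(LC) = 1/√(0.05·0.000137) = 382.1 rad/s.
Step 2 — f₀ = ω₀/(2π) = 60.81 Hz.
Step 3 — Series Q: Q = ω₀L/R = 382.1·0.05/479 = 0.03988.
Step 4 — Bandwidth: Δω = ω₀/Q = 9580 rad/s; BW = Δω/(2π) = 1525 Hz.

(a) f₀ = 60.81 Hz  (b) Q = 0.03988  (c) BW = 1525 Hz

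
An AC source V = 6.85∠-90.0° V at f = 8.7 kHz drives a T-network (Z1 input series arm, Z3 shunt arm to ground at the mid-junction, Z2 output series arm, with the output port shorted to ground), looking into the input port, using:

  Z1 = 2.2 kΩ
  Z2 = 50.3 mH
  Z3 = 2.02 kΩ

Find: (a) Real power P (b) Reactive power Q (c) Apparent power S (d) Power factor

Step 1 — Angular frequency: ω = 2π·f = 2π·8700 = 5.466e+04 rad/s.
Step 2 — Component impedances:
  Z1: Z = R = 2200 Ω
  Z2: Z = jωL = j·5.466e+04·0.0503 = 0 + j2750 Ω
  Z3: Z = R = 2020 Ω
Step 3 — With the output port shorted to ground, the output series arm Z2 runs from the junction to ground; the shunt arm Z3 also runs from the junction to ground. They appear in parallel: Z3 || Z2 = 1312 + j963.8 Ω.
Step 4 — Series with input arm Z1: Z_in = Z1 + (Z3 || Z2) = 3512 + j963.8 Ω = 3642∠15.3° Ω.
Step 5 — Source phasor: V = 6.85∠-90.0° V = 0 - j6.85 V.
Step 6 — Current: I = V / Z = -0.0004978 - j0.001814 A = 0.001881∠-105.3° A.
Step 7 — Complex power: S = V·I* = 0.01243 + j0.00341 VA.
Step 8 — Real power: P = Re(S) = 0.01243 W.
Step 9 — Reactive power: Q = Im(S) = 0.00341 VAR.
Step 10 — Apparent power: |S| = 0.01288 VA.
Step 11 — Power factor: PF = P/|S| = 0.9643 (lagging).

(a) P = 0.01243 W  (b) Q = 0.00341 VAR  (c) S = 0.01288 VA  (d) PF = 0.9643 (lagging)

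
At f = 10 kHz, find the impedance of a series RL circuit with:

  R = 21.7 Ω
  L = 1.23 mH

Step 1 — Angular frequency: ω = 2π·f = 2π·1e+04 = 6.283e+04 rad/s.
Step 2 — Component impedances:
  R: Z = R = 21.7 Ω
  L: Z = jωL = j·6.283e+04·0.00123 = 0 + j77.28 Ω
Step 3 — Series combination: Z_total = R + L = 21.7 + j77.28 Ω = 80.27∠74.3° Ω.

Z = 21.7 + j77.28 Ω = 80.27∠74.3° Ω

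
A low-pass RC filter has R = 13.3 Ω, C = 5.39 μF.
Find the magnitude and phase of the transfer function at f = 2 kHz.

Step 1 — Angular frequency: ω = 2π·2000 = 1.257e+04 rad/s.
Step 2 — Transfer function: H(jω) = 1/(1 + jωRC).
Step 3 — Denominator: 1 + jωRC = 1 + j·1.257e+04·13.3·5.39e-06 = 1 + j0.9008.
Step 4 — H = 0.552 - j0.4973.
Step 5 — Magnitude: |H| = 0.743 (-2.6 dB); phase: φ = -42.0°.

|H| = 0.743 (-2.6 dB), φ = -42.0°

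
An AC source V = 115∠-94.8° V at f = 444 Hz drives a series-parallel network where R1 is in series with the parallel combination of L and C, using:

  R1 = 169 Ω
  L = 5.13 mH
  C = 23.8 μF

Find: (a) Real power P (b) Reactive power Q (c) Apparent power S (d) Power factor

Step 1 — Angular frequency: ω = 2π·f = 2π·444 = 2790 rad/s.
Step 2 — Component impedances:
  R1: Z = R = 169 Ω
  L: Z = jωL = j·2790·0.00513 = 0 + j14.31 Ω
  C: Z = 1/(jωC) = -j/(ω·C) = 0 - j15.06 Ω
Step 3 — Parallel branch: L || C = 1/(1/L + 1/C) = 0 + j287.4 Ω.
Step 4 — Series with R1: Z_total = R1 + (L || C) = 169 + j287.4 Ω = 333.4∠59.5° Ω.
Step 5 — Source phasor: V = 115∠-94.8° V = -9.623 - j114.6 V.
Step 6 — Current: I = V / Z = -0.3109 - j0.1493 A = 0.3449∠-154.3° A.
Step 7 — Complex power: S = V·I* = 20.1 + j34.19 VA.
Step 8 — Real power: P = Re(S) = 20.1 W.
Step 9 — Reactive power: Q = Im(S) = 34.19 VAR.
Step 10 — Apparent power: |S| = 39.66 VA.
Step 11 — Power factor: PF = P/|S| = 0.5068 (lagging).

(a) P = 20.1 W  (b) Q = 34.19 VAR  (c) S = 39.66 VA  (d) PF = 0.5068 (lagging)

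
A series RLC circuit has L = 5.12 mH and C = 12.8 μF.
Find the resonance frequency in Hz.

Step 1 — Resonance condition Im(Z)=0 gives ω₀ = 1/√(LC).
Step 2 — ω₀ = 1/√(0.00512·1.28e-05) = 3906 rad/s.
Step 3 — f₀ = ω₀/(2π) = 621.7 Hz.

f₀ = 621.7 Hz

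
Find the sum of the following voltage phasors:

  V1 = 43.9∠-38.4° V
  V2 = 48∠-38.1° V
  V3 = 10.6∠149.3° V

Step 1 — Convert each phasor to rectangular form:
  V1 = 43.9·(cos(-38.4°) + j·sin(-38.4°)) = 34.4 - j27.27 V
  V2 = 48·(cos(-38.1°) + j·sin(-38.1°)) = 37.77 - j29.62 V
  V3 = 10.6·(cos(149.3°) + j·sin(149.3°)) = -9.114 + j5.412 V
Step 2 — Sum components: V_total = 63.06 - j51.47 V.
Step 3 — Convert to polar: |V_total| = 81.4 V, ∠V_total = -39.2°.

V_total = 81.4∠-39.2° V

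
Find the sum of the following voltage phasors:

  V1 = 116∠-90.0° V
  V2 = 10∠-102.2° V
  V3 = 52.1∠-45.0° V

Step 1 — Convert each phasor to rectangular form:
  V1 = 116·(cos(-90.0°) + j·sin(-90.0°)) = 0 - j116 V
  V2 = 10·(cos(-102.2°) + j·sin(-102.2°)) = -2.113 - j9.774 V
  V3 = 52.1·(cos(-45.0°) + j·sin(-45.0°)) = 36.84 - j36.84 V
Step 2 — Sum components: V_total = 34.73 - j162.6 V.
Step 3 — Convert to polar: |V_total| = 166.3 V, ∠V_total = -77.9°.

V_total = 166.3∠-77.9° V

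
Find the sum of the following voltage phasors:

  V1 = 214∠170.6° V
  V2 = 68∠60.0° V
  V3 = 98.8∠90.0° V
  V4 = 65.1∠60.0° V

Step 1 — Convert each phasor to rectangular form:
  V1 = 214·(cos(170.6°) + j·sin(170.6°)) = -211.1 + j34.95 V
  V2 = 68·(cos(60.0°) + j·sin(60.0°)) = 34 + j58.89 V
  V3 = 98.8·(cos(90.0°) + j·sin(90.0°)) = 0 + j98.8 V
  V4 = 65.1·(cos(60.0°) + j·sin(60.0°)) = 32.55 + j56.38 V
Step 2 — Sum components: V_total = -144.6 + j249 V.
Step 3 — Convert to polar: |V_total| = 287.9 V, ∠V_total = 120.1°.

V_total = 287.9∠120.1° V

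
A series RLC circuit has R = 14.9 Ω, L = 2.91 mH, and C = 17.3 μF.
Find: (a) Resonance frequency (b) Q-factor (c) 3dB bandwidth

Step 1 — Resonance: ω₀ = 1/√(LC) = 1/√(0.00291·1.73e-05) = 4457 rad/s.
Step 2 — f₀ = ω₀/(2π) = 709.3 Hz.
Step 3 — Series Q: Q = ω₀L/R = 4457·0.00291/14.9 = 0.8704.
Step 4 — Bandwidth: Δω = ω₀/Q = 5120 rad/s; BW = Δω/(2π) = 814.9 Hz.

(a) f₀ = 709.3 Hz  (b) Q = 0.8704  (c) BW = 814.9 Hz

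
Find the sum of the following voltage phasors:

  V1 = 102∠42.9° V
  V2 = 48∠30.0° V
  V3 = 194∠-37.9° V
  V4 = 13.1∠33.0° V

Step 1 — Convert each phasor to rectangular form:
  V1 = 102·(cos(42.9°) + j·sin(42.9°)) = 74.72 + j69.43 V
  V2 = 48·(cos(30.0°) + j·sin(30.0°)) = 41.57 + j24 V
  V3 = 194·(cos(-37.9°) + j·sin(-37.9°)) = 153.1 - j119.2 V
  V4 = 13.1·(cos(33.0°) + j·sin(33.0°)) = 10.99 + j7.135 V
Step 2 — Sum components: V_total = 280.4 - j18.6 V.
Step 3 — Convert to polar: |V_total| = 281 V, ∠V_total = -3.8°.

V_total = 281∠-3.8° V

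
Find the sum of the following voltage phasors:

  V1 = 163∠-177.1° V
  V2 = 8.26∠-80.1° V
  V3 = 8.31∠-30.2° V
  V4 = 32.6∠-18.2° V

Step 1 — Convert each phasor to rectangular form:
  V1 = 163·(cos(-177.1°) + j·sin(-177.1°)) = -162.8 - j8.247 V
  V2 = 8.26·(cos(-80.1°) + j·sin(-80.1°)) = 1.42 - j8.137 V
  V3 = 8.31·(cos(-30.2°) + j·sin(-30.2°)) = 7.182 - j4.18 V
  V4 = 32.6·(cos(-18.2°) + j·sin(-18.2°)) = 30.97 - j10.18 V
Step 2 — Sum components: V_total = -123.2 - j30.75 V.
Step 3 — Convert to polar: |V_total| = 127 V, ∠V_total = -166.0°.

V_total = 127∠-166.0° V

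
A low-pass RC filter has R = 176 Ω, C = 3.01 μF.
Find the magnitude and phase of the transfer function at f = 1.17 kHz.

Step 1 — Angular frequency: ω = 2π·1170 = 7351 rad/s.
Step 2 — Transfer function: H(jω) = 1/(1 + jωRC).
Step 3 — Denominator: 1 + jωRC = 1 + j·7351·176·3.01e-06 = 1 + j3.894.
Step 4 — H = 0.06186 - j0.2409.
Step 5 — Magnitude: |H| = 0.2487 (-12.1 dB); phase: φ = -75.6°.

|H| = 0.2487 (-12.1 dB), φ = -75.6°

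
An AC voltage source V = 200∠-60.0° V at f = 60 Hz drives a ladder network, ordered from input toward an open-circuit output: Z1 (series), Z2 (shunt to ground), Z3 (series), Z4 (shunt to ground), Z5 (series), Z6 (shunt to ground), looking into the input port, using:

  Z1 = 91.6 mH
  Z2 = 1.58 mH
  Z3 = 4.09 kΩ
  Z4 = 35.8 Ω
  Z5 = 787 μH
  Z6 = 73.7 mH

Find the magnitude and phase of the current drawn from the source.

Step 1 — Angular frequency: ω = 2π·f = 2π·60 = 377 rad/s.
Step 2 — Component impedances:
  Z1: Z = jωL = j·377·0.0916 = 0 + j34.53 Ω
  Z2: Z = jωL = j·377·0.00158 = 0 + j0.5956 Ω
  Z3: Z = R = 4090 Ω
  Z4: Z = R = 35.8 Ω
  Z5: Z = jωL = j·377·0.000787 = 0 + j0.2967 Ω
  Z6: Z = jωL = j·377·0.0737 = 0 + j27.78 Ω
Step 3 — Ladder network (open output): work backward from the far end, alternating series and parallel combinations. Z_in = 8.646e-05 + j35.13 Ω = 35.13∠90.0° Ω.
Step 4 — Source phasor: V = 200∠-60.0° V = 100 - j173.2 V.
Step 5 — Ohm's law: I = V / Z_total = (100 - j173.2) / (8.646e-05 + j35.13) = -4.931 - j2.847 A.
Step 6 — Convert to polar: |I| = 5.693 A, ∠I = -150.0°.

I = 5.693∠-150.0° A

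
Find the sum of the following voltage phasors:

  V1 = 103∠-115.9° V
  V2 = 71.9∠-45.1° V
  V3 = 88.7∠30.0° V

Step 1 — Convert each phasor to rectangular form:
  V1 = 103·(cos(-115.9°) + j·sin(-115.9°)) = -44.99 - j92.65 V
  V2 = 71.9·(cos(-45.1°) + j·sin(-45.1°)) = 50.75 - j50.93 V
  V3 = 88.7·(cos(30.0°) + j·sin(30.0°)) = 76.82 + j44.35 V
Step 2 — Sum components: V_total = 82.58 - j99.23 V.
Step 3 — Convert to polar: |V_total| = 129.1 V, ∠V_total = -50.2°.

V_total = 129.1∠-50.2° V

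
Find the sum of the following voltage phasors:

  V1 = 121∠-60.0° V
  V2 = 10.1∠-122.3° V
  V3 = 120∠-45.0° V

Step 1 — Convert each phasor to rectangular form:
  V1 = 121·(cos(-60.0°) + j·sin(-60.0°)) = 60.5 - j104.8 V
  V2 = 10.1·(cos(-122.3°) + j·sin(-122.3°)) = -5.397 - j8.537 V
  V3 = 120·(cos(-45.0°) + j·sin(-45.0°)) = 84.85 - j84.85 V
Step 2 — Sum components: V_total = 140 - j198.2 V.
Step 3 — Convert to polar: |V_total| = 242.6 V, ∠V_total = -54.8°.

V_total = 242.6∠-54.8° V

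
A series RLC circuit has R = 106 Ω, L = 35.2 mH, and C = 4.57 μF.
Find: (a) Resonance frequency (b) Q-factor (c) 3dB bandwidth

Step 1 — Resonance: ω₀ = 1/√(LC) = 1/√(0.0352·4.57e-06) = 2493 rad/s.
Step 2 — f₀ = ω₀/(2π) = 396.8 Hz.
Step 3 — Series Q: Q = ω₀L/R = 2493·0.0352/106 = 0.828.
Step 4 — Bandwidth: Δω = ω₀/Q = 3011 rad/s; BW = Δω/(2π) = 479.3 Hz.

(a) f₀ = 396.8 Hz  (b) Q = 0.828  (c) BW = 479.3 Hz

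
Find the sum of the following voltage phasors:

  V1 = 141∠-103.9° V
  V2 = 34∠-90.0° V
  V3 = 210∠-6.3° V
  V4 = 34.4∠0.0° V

Step 1 — Convert each phasor to rectangular form:
  V1 = 141·(cos(-103.9°) + j·sin(-103.9°)) = -33.87 - j136.9 V
  V2 = 34·(cos(-90.0°) + j·sin(-90.0°)) = 0 - j34 V
  V3 = 210·(cos(-6.3°) + j·sin(-6.3°)) = 208.7 - j23.04 V
  V4 = 34.4·(cos(0.0°) + j·sin(0.0°)) = 34.4 V
Step 2 — Sum components: V_total = 209.3 - j193.9 V.
Step 3 — Convert to polar: |V_total| = 285.3 V, ∠V_total = -42.8°.

V_total = 285.3∠-42.8° V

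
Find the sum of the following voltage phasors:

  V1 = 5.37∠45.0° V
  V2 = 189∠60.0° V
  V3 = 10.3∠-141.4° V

Step 1 — Convert each phasor to rectangular form:
  V1 = 5.37·(cos(45.0°) + j·sin(45.0°)) = 3.797 + j3.797 V
  V2 = 189·(cos(60.0°) + j·sin(60.0°)) = 94.5 + j163.7 V
  V3 = 10.3·(cos(-141.4°) + j·sin(-141.4°)) = -8.05 - j6.426 V
Step 2 — Sum components: V_total = 90.25 + j161.1 V.
Step 3 — Convert to polar: |V_total| = 184.6 V, ∠V_total = 60.7°.

V_total = 184.6∠60.7° V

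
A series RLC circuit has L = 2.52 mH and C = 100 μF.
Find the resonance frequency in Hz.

Step 1 — Resonance condition Im(Z)=0 gives ω₀ = 1/√(LC).
Step 2 — ω₀ = 1/√(0.00252·0.0001) = 1992 rad/s.
Step 3 — f₀ = ω₀/(2π) = 317 Hz.

f₀ = 317 Hz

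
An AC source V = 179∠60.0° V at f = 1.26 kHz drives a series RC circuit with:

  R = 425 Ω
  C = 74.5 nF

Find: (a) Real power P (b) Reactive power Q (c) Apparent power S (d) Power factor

Step 1 — Angular frequency: ω = 2π·f = 2π·1260 = 7917 rad/s.
Step 2 — Component impedances:
  R: Z = R = 425 Ω
  C: Z = 1/(jωC) = -j/(ω·C) = 0 - j1695 Ω
Step 3 — Series combination: Z_total = R + C = 425 - j1695 Ω = 1748∠-75.9° Ω.
Step 4 — Source phasor: V = 179∠60.0° V = 89.5 + j155 V.
Step 5 — Current: I = V / Z = -0.07358 + j0.07123 A = 0.1024∠135.9° A.
Step 6 — Complex power: S = V·I* = 4.457 - j17.78 VA.
Step 7 — Real power: P = Re(S) = 4.457 W.
Step 8 — Reactive power: Q = Im(S) = -17.78 VAR.
Step 9 — Apparent power: |S| = 18.33 VA.
Step 10 — Power factor: PF = P/|S| = 0.2431 (leading).

(a) P = 4.457 W  (b) Q = -17.78 VAR  (c) S = 18.33 VA  (d) PF = 0.2431 (leading)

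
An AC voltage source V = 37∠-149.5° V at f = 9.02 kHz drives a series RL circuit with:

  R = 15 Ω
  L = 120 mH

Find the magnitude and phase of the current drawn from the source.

Step 1 — Angular frequency: ω = 2π·f = 2π·9020 = 5.667e+04 rad/s.
Step 2 — Component impedances:
  R: Z = R = 15 Ω
  L: Z = jωL = j·5.667e+04·0.12 = 0 + j6801 Ω
Step 3 — Series combination: Z_total = R + L = 15 + j6801 Ω = 6801∠89.9° Ω.
Step 4 — Source phasor: V = 37∠-149.5° V = -31.88 - j18.78 V.
Step 5 — Ohm's law: I = V / Z_total = (-31.88 - j18.78) / (15 + j6801) = -0.002772 + j0.004682 A.
Step 6 — Convert to polar: |I| = 0.00544 A, ∠I = 120.6°.

I = 0.00544∠120.6° A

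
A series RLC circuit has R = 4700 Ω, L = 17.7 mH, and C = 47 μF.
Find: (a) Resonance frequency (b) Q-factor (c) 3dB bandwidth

Step 1 — Resonance: ω₀ = 1/√(LC) = 1/√(0.0177·4.7e-05) = 1096 rad/s.
Step 2 — f₀ = ω₀/(2π) = 174.5 Hz.
Step 3 — Series Q: Q = ω₀L/R = 1096·0.0177/4700 = 0.004129.
Step 4 — Bandwidth: Δω = ω₀/Q = 2.655e+05 rad/s; BW = Δω/(2π) = 4.226e+04 Hz.

(a) f₀ = 174.5 Hz  (b) Q = 0.004129  (c) BW = 4.226e+04 Hz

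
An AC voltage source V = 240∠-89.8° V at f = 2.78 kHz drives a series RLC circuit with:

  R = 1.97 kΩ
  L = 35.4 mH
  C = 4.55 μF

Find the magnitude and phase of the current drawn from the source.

Step 1 — Angular frequency: ω = 2π·f = 2π·2780 = 1.747e+04 rad/s.
Step 2 — Component impedances:
  R: Z = R = 1970 Ω
  L: Z = jωL = j·1.747e+04·0.0354 = 0 + j618.3 Ω
  C: Z = 1/(jωC) = -j/(ω·C) = 0 - j12.58 Ω
Step 3 — Series combination: Z_total = R + L + C = 1970 + j605.8 Ω = 2061∠17.1° Ω.
Step 4 — Source phasor: V = 240∠-89.8° V = 0.8378 - j240 V.
Step 5 — Ohm's law: I = V / Z_total = (0.8378 - j240) / (1970 + j605.8) = -0.03384 - j0.1114 A.
Step 6 — Convert to polar: |I| = 0.1164 A, ∠I = -106.9°.

I = 0.1164∠-106.9° A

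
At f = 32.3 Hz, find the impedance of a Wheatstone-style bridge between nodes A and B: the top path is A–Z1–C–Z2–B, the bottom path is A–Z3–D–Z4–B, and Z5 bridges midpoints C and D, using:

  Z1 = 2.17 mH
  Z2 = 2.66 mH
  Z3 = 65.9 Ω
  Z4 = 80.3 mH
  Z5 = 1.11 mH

Step 1 — Angular frequency: ω = 2π·f = 2π·32.3 = 202.9 rad/s.
Step 2 — Component impedances:
  Z1: Z = jωL = j·202.9·0.00217 = 0 + j0.4404 Ω
  Z2: Z = jωL = j·202.9·0.00266 = 0 + j0.5398 Ω
  Z3: Z = R = 65.9 Ω
  Z4: Z = jωL = j·202.9·0.0803 = 0 + j16.3 Ω
  Z5: Z = jωL = j·202.9·0.00111 = 0 + j0.2253 Ω
Step 3 — Bridge requires nodal analysis (the Z5 bridge couples midpoints C and D, so the two paths cannot be reduced to a simple series/parallel combination). Setting node B to ground and injecting 1 A at node A, the 3-node admittance system at A, C, D solves to V_A = Z_AB = 0.003039 + j0.9631 Ω = 0.9631∠89.8° Ω.

Z = 0.003039 + j0.9631 Ω = 0.9631∠89.8° Ω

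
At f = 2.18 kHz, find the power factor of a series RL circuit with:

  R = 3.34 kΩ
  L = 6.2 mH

Step 1 — Angular frequency: ω = 2π·f = 2π·2180 = 1.37e+04 rad/s.
Step 2 — Component impedances:
  R: Z = R = 3340 Ω
  L: Z = jωL = j·1.37e+04·0.0062 = 0 + j84.92 Ω
Step 3 — Series combination: Z_total = R + L = 3340 + j84.92 Ω = 3341∠1.5° Ω.
Step 4 — Power factor: PF = cos(φ) = Re(Z)/|Z| = 3340/3341 = 0.9997.
Step 5 — Type: Im(Z) = 84.92 ⇒ lagging (phase φ = 1.5°).

PF = 0.9997 (lagging, φ = 1.5°)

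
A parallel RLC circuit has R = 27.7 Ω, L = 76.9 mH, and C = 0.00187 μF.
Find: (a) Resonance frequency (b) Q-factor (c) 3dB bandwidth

Step 1 — Resonance: ω₀ = 1/√(LC) = 1/√(0.0769·1.87e-09) = 8.339e+04 rad/s.
Step 2 — f₀ = ω₀/(2π) = 1.327e+04 Hz.
Step 3 — Parallel Q: Q = R/(ω₀L) = 27.7/(8.339e+04·0.0769) = 0.00432.
Step 4 — Bandwidth: Δω = ω₀/Q = 1.931e+07 rad/s; BW = Δω/(2π) = 3.073e+06 Hz.

(a) f₀ = 1.327e+04 Hz  (b) Q = 0.00432  (c) BW = 3.073e+06 Hz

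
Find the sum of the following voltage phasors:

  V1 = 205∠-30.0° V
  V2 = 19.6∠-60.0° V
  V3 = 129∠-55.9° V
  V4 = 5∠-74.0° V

Step 1 — Convert each phasor to rectangular form:
  V1 = 205·(cos(-30.0°) + j·sin(-30.0°)) = 177.5 - j102.5 V
  V2 = 19.6·(cos(-60.0°) + j·sin(-60.0°)) = 9.8 - j16.97 V
  V3 = 129·(cos(-55.9°) + j·sin(-55.9°)) = 72.32 - j106.8 V
  V4 = 5·(cos(-74.0°) + j·sin(-74.0°)) = 1.378 - j4.806 V
Step 2 — Sum components: V_total = 261 - j231.1 V.
Step 3 — Convert to polar: |V_total| = 348.6 V, ∠V_total = -41.5°.

V_total = 348.6∠-41.5° V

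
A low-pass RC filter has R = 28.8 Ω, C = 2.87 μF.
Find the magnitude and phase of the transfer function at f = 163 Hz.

Step 1 — Angular frequency: ω = 2π·163 = 1024 rad/s.
Step 2 — Transfer function: H(jω) = 1/(1 + jωRC).
Step 3 — Denominator: 1 + jωRC = 1 + j·1024·28.8·2.87e-06 = 1 + j0.08465.
Step 4 — H = 0.9929 - j0.08405.
Step 5 — Magnitude: |H| = 0.9964 (-0.0 dB); phase: φ = -4.8°.

|H| = 0.9964 (-0.0 dB), φ = -4.8°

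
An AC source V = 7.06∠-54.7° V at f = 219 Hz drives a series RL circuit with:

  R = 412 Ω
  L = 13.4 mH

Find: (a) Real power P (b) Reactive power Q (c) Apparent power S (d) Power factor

Step 1 — Angular frequency: ω = 2π·f = 2π·219 = 1376 rad/s.
Step 2 — Component impedances:
  R: Z = R = 412 Ω
  L: Z = jωL = j·1376·0.0134 = 0 + j18.44 Ω
Step 3 — Series combination: Z_total = R + L = 412 + j18.44 Ω = 412.4∠2.6° Ω.
Step 4 — Source phasor: V = 7.06∠-54.7° V = 4.08 - j5.762 V.
Step 5 — Current: I = V / Z = 0.009258 - j0.0144 A = 0.01712∠-57.3° A.
Step 6 — Complex power: S = V·I* = 0.1207 + j0.005403 VA.
Step 7 — Real power: P = Re(S) = 0.1207 W.
Step 8 — Reactive power: Q = Im(S) = 0.005403 VAR.
Step 9 — Apparent power: |S| = 0.1209 VA.
Step 10 — Power factor: PF = P/|S| = 0.999 (lagging).

(a) P = 0.1207 W  (b) Q = 0.005403 VAR  (c) S = 0.1209 VA  (d) PF = 0.999 (lagging)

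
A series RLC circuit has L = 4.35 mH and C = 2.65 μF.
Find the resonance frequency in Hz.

Step 1 — Resonance condition Im(Z)=0 gives ω₀ = 1/√(LC).
Step 2 — ω₀ = 1/√(0.00435·2.65e-06) = 9314 rad/s.
Step 3 — f₀ = ω₀/(2π) = 1482 Hz.

f₀ = 1482 Hz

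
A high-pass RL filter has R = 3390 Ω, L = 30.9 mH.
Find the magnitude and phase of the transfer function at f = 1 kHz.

Step 1 — Angular frequency: ω = 2π·1000 = 6283 rad/s.
Step 2 — Transfer function: H(jω) = jωL/(R + jωL).
Step 3 — Numerator jωL = j·194.2; denominator R + jωL = 3390 + j194.2.
Step 4 — H = 0.003269 + j0.05708.
Step 5 — Magnitude: |H| = 0.05718 (-24.9 dB); phase: φ = 86.7°.

|H| = 0.05718 (-24.9 dB), φ = 86.7°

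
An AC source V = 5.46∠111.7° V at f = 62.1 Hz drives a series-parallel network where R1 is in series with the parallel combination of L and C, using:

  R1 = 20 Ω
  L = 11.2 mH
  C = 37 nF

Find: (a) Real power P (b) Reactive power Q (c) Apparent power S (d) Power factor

Step 1 — Angular frequency: ω = 2π·f = 2π·62.1 = 390.2 rad/s.
Step 2 — Component impedances:
  R1: Z = R = 20 Ω
  L: Z = jωL = j·390.2·0.0112 = 0 + j4.37 Ω
  C: Z = 1/(jωC) = -j/(ω·C) = 0 - j6.927e+04 Ω
Step 3 — Parallel branch: L || C = 1/(1/L + 1/C) = 0 + j4.37 Ω.
Step 4 — Series with R1: Z_total = R1 + (L || C) = 20 + j4.37 Ω = 20.47∠12.3° Ω.
Step 5 — Source phasor: V = 5.46∠111.7° V = -2.019 + j5.073 V.
Step 6 — Current: I = V / Z = -0.04344 + j0.2631 A = 0.2667∠99.4° A.
Step 7 — Complex power: S = V·I* = 1.423 + j0.3109 VA.
Step 8 — Real power: P = Re(S) = 1.423 W.
Step 9 — Reactive power: Q = Im(S) = 0.3109 VAR.
Step 10 — Apparent power: |S| = 1.456 VA.
Step 11 — Power factor: PF = P/|S| = 0.9769 (lagging).

(a) P = 1.423 W  (b) Q = 0.3109 VAR  (c) S = 1.456 VA  (d) PF = 0.9769 (lagging)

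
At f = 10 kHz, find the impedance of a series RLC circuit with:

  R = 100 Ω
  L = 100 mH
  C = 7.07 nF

Step 1 — Angular frequency: ω = 2π·f = 2π·1e+04 = 6.283e+04 rad/s.
Step 2 — Component impedances:
  R: Z = R = 100 Ω
  L: Z = jωL = j·6.283e+04·0.1 = 0 + j6283 Ω
  C: Z = 1/(jωC) = -j/(ω·C) = 0 - j2251 Ω
Step 3 — Series combination: Z_total = R + L + C = 100 + j4032 Ω = 4033∠88.6° Ω.

Z = 100 + j4032 Ω = 4033∠88.6° Ω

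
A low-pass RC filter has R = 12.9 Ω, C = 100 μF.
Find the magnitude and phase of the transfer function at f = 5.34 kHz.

Step 1 — Angular frequency: ω = 2π·5340 = 3.355e+04 rad/s.
Step 2 — Transfer function: H(jω) = 1/(1 + jωRC).
Step 3 — Denominator: 1 + jωRC = 1 + j·3.355e+04·12.9·0.0001 = 1 + j43.28.
Step 4 — H = 0.0005335 - j0.02309.
Step 5 — Magnitude: |H| = 0.0231 (-32.7 dB); phase: φ = -88.7°.

|H| = 0.0231 (-32.7 dB), φ = -88.7°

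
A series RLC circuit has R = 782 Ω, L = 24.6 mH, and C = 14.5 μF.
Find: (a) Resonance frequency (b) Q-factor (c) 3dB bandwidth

Step 1 — Resonance condition Im(Z)=0 gives ω₀ = 1/√(LC).
Step 2 — ω₀ = 1/√(0.0246·1.45e-05) = 1674 rad/s.
Step 3 — f₀ = ω₀/(2π) = 266.5 Hz.
Step 4 — Series Q: Q = ω₀L/R = 1674·0.0246/782 = 0.05267.
Step 5 — 3dB bandwidth: Δω = ω₀/Q = 3.179e+04 rad/s; BW = Δω/(2π) = 5059 Hz.

(a) f₀ = 266.5 Hz  (b) Q = 0.05267  (c) BW = 5059 Hz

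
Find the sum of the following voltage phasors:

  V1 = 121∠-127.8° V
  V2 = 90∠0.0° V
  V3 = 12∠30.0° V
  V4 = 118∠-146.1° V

Step 1 — Convert each phasor to rectangular form:
  V1 = 121·(cos(-127.8°) + j·sin(-127.8°)) = -74.16 - j95.61 V
  V2 = 90·(cos(0.0°) + j·sin(0.0°)) = 90 V
  V3 = 12·(cos(30.0°) + j·sin(30.0°)) = 10.39 + j6 V
  V4 = 118·(cos(-146.1°) + j·sin(-146.1°)) = -97.94 - j65.81 V
Step 2 — Sum components: V_total = -71.71 - j155.4 V.
Step 3 — Convert to polar: |V_total| = 171.2 V, ∠V_total = -114.8°.

V_total = 171.2∠-114.8° V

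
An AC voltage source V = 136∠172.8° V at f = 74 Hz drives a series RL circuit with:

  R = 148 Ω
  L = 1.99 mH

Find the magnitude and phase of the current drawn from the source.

Step 1 — Angular frequency: ω = 2π·f = 2π·74 = 465 rad/s.
Step 2 — Component impedances:
  R: Z = R = 148 Ω
  L: Z = jωL = j·465·0.00199 = 0 + j0.9253 Ω
Step 3 — Series combination: Z_total = R + L = 148 + j0.9253 Ω = 148∠0.4° Ω.
Step 4 — Source phasor: V = 136∠172.8° V = -134.9 + j17.05 V.
Step 5 — Ohm's law: I = V / Z_total = (-134.9 + j17.05) / (148 + j0.9253) = -0.9109 + j0.1209 A.
Step 6 — Convert to polar: |I| = 0.9189 A, ∠I = 172.4°.

I = 0.9189∠172.4° A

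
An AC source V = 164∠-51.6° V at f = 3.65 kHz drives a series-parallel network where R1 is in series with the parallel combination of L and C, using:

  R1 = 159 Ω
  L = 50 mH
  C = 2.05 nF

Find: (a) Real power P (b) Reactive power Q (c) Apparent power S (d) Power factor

Step 1 — Angular frequency: ω = 2π·f = 2π·3650 = 2.293e+04 rad/s.
Step 2 — Component impedances:
  R1: Z = R = 159 Ω
  L: Z = jωL = j·2.293e+04·0.05 = 0 + j1147 Ω
  C: Z = 1/(jωC) = -j/(ω·C) = 0 - j2.127e+04 Ω
Step 3 — Parallel branch: L || C = 1/(1/L + 1/C) = 0 + j1212 Ω.
Step 4 — Series with R1: Z_total = R1 + (L || C) = 159 + j1212 Ω = 1222∠82.5° Ω.
Step 5 — Source phasor: V = 164∠-51.6° V = 101.9 - j128.5 V.
Step 6 — Current: I = V / Z = -0.09341 - j0.0963 A = 0.1342∠-134.1° A.
Step 7 — Complex power: S = V·I* = 2.862 + j21.82 VA.
Step 8 — Real power: P = Re(S) = 2.862 W.
Step 9 — Reactive power: Q = Im(S) = 21.82 VAR.
Step 10 — Apparent power: |S| = 22 VA.
Step 11 — Power factor: PF = P/|S| = 0.1301 (lagging).

(a) P = 2.862 W  (b) Q = 21.82 VAR  (c) S = 22 VA  (d) PF = 0.1301 (lagging)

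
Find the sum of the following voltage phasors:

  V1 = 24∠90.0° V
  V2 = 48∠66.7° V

Step 1 — Convert each phasor to rectangular form:
  V1 = 24·(cos(90.0°) + j·sin(90.0°)) = 0 + j24 V
  V2 = 48·(cos(66.7°) + j·sin(66.7°)) = 18.99 + j44.09 V
Step 2 — Sum components: V_total = 18.99 + j68.09 V.
Step 3 — Convert to polar: |V_total| = 70.68 V, ∠V_total = 74.4°.

V_total = 70.68∠74.4° V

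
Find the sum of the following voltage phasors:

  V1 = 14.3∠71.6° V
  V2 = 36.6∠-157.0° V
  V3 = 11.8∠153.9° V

Step 1 — Convert each phasor to rectangular form:
  V1 = 14.3·(cos(71.6°) + j·sin(71.6°)) = 4.514 + j13.57 V
  V2 = 36.6·(cos(-157.0°) + j·sin(-157.0°)) = -33.69 - j14.3 V
  V3 = 11.8·(cos(153.9°) + j·sin(153.9°)) = -10.6 + j5.191 V
Step 2 — Sum components: V_total = -39.77 + j4.459 V.
Step 3 — Convert to polar: |V_total| = 40.02 V, ∠V_total = 173.6°.

V_total = 40.02∠173.6° V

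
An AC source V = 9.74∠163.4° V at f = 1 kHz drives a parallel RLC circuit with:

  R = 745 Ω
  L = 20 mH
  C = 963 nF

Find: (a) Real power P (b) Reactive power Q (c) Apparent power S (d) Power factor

Step 1 — Angular frequency: ω = 2π·f = 2π·1000 = 6283 rad/s.
Step 2 — Component impedances:
  R: Z = R = 745 Ω
  L: Z = jωL = j·6283·0.02 = 0 + j125.7 Ω
  C: Z = 1/(jωC) = -j/(ω·C) = 0 - j165.3 Ω
Step 3 — Parallel combination: 1/Z_total = 1/R + 1/L + 1/C; Z_total = 246.8 + j350.7 Ω = 428.8∠54.9° Ω.
Step 4 — Source phasor: V = 9.74∠163.4° V = -9.334 + j2.783 V.
Step 5 — Current: I = V / Z = -0.007222 + j0.02154 A = 0.02271∠108.5° A.
Step 6 — Complex power: S = V·I* = 0.1273 + j0.1809 VA.
Step 7 — Real power: P = Re(S) = 0.1273 W.
Step 8 — Reactive power: Q = Im(S) = 0.1809 VAR.
Step 9 — Apparent power: |S| = 0.2212 VA.
Step 10 — Power factor: PF = P/|S| = 0.5756 (lagging).

(a) P = 0.1273 W  (b) Q = 0.1809 VAR  (c) S = 0.2212 VA  (d) PF = 0.5756 (lagging)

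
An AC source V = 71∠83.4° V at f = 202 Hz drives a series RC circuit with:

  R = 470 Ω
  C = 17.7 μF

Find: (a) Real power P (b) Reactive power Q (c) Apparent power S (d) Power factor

Step 1 — Angular frequency: ω = 2π·f = 2π·202 = 1269 rad/s.
Step 2 — Component impedances:
  R: Z = R = 470 Ω
  C: Z = 1/(jωC) = -j/(ω·C) = 0 - j44.51 Ω
Step 3 — Series combination: Z_total = R + C = 470 - j44.51 Ω = 472.1∠-5.4° Ω.
Step 4 — Source phasor: V = 71∠83.4° V = 8.161 + j70.53 V.
Step 5 — Current: I = V / Z = 0.003122 + j0.1504 A = 0.1504∠88.8° A.
Step 6 — Complex power: S = V·I* = 10.63 - j1.007 VA.
Step 7 — Real power: P = Re(S) = 10.63 W.
Step 8 — Reactive power: Q = Im(S) = -1.007 VAR.
Step 9 — Apparent power: |S| = 10.68 VA.
Step 10 — Power factor: PF = P/|S| = 0.9955 (leading).

(a) P = 10.63 W  (b) Q = -1.007 VAR  (c) S = 10.68 VA  (d) PF = 0.9955 (leading)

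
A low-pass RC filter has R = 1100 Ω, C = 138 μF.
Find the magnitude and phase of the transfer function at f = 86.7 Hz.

Step 1 — Angular frequency: ω = 2π·86.7 = 544.8 rad/s.
Step 2 — Transfer function: H(jω) = 1/(1 + jωRC).
Step 3 — Denominator: 1 + jωRC = 1 + j·544.8·1100·0.000138 = 1 + j82.69.
Step 4 — H = 0.0001462 - j0.01209.
Step 5 — Magnitude: |H| = 0.01209 (-38.4 dB); phase: φ = -89.3°.

|H| = 0.01209 (-38.4 dB), φ = -89.3°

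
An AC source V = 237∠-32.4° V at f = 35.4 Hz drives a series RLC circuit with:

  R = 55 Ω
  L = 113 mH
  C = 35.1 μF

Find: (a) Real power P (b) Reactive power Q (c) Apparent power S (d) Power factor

Step 1 — Angular frequency: ω = 2π·f = 2π·35.4 = 222.4 rad/s.
Step 2 — Component impedances:
  R: Z = R = 55 Ω
  L: Z = jωL = j·222.4·0.113 = 0 + j25.13 Ω
  C: Z = 1/(jωC) = -j/(ω·C) = 0 - j128.1 Ω
Step 3 — Series combination: Z_total = R + L + C = 55 - j103 Ω = 116.7∠-61.9° Ω.
Step 4 — Source phasor: V = 237∠-32.4° V = 200.1 - j127 V.
Step 5 — Current: I = V / Z = 1.767 + j0.9995 A = 2.03∠29.5° A.
Step 6 — Complex power: S = V·I* = 226.7 - j424.4 VA.
Step 7 — Real power: P = Re(S) = 226.7 W.
Step 8 — Reactive power: Q = Im(S) = -424.4 VAR.
Step 9 — Apparent power: |S| = 481.2 VA.
Step 10 — Power factor: PF = P/|S| = 0.4712 (leading).

(a) P = 226.7 W  (b) Q = -424.4 VAR  (c) S = 481.2 VA  (d) PF = 0.4712 (leading)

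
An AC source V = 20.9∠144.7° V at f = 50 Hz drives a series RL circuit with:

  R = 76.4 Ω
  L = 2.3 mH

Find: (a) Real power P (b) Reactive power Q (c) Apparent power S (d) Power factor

Step 1 — Angular frequency: ω = 2π·f = 2π·50 = 314.2 rad/s.
Step 2 — Component impedances:
  R: Z = R = 76.4 Ω
  L: Z = jωL = j·314.2·0.0023 = 0 + j0.7226 Ω
Step 3 — Series combination: Z_total = R + L = 76.4 + j0.7226 Ω = 76.4∠0.5° Ω.
Step 4 — Source phasor: V = 20.9∠144.7° V = -17.06 + j12.08 V.
Step 5 — Current: I = V / Z = -0.2217 + j0.1602 A = 0.2735∠144.2° A.
Step 6 — Complex power: S = V·I* = 5.717 + j0.05407 VA.
Step 7 — Real power: P = Re(S) = 5.717 W.
Step 8 — Reactive power: Q = Im(S) = 0.05407 VAR.
Step 9 — Apparent power: |S| = 5.717 VA.
Step 10 — Power factor: PF = P/|S| = 1 (lagging).

(a) P = 5.717 W  (b) Q = 0.05407 VAR  (c) S = 5.717 VA  (d) PF = 1 (lagging)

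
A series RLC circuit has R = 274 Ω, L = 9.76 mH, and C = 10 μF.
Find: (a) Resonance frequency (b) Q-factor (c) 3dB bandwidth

Step 1 — Resonance: ω₀ = 1/√(LC) = 1/√(0.00976·1e-05) = 3201 rad/s.
Step 2 — f₀ = ω₀/(2π) = 509.4 Hz.
Step 3 — Series Q: Q = ω₀L/R = 3201·0.00976/274 = 0.114.
Step 4 — Bandwidth: Δω = ω₀/Q = 2.807e+04 rad/s; BW = Δω/(2π) = 4468 Hz.

(a) f₀ = 509.4 Hz  (b) Q = 0.114  (c) BW = 4468 Hz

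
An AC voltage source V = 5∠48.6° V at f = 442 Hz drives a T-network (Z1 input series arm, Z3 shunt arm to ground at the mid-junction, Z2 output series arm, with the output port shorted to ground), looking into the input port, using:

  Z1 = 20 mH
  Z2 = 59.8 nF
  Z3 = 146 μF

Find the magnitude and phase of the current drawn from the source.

Step 1 — Angular frequency: ω = 2π·f = 2π·442 = 2777 rad/s.
Step 2 — Component impedances:
  Z1: Z = jωL = j·2777·0.02 = 0 + j55.54 Ω
  Z2: Z = 1/(jωC) = -j/(ω·C) = 0 - j6021 Ω
  Z3: Z = 1/(jωC) = -j/(ω·C) = 0 - j2.466 Ω
Step 3 — With the output port shorted to ground, the output series arm Z2 runs from the junction to ground; the shunt arm Z3 also runs from the junction to ground. They appear in parallel: Z3 || Z2 = 0 - j2.465 Ω.
Step 4 — Series with input arm Z1: Z_in = Z1 + (Z3 || Z2) = 0 + j53.08 Ω = 53.08∠90.0° Ω.
Step 5 — Source phasor: V = 5∠48.6° V = 3.307 + j3.751 V.
Step 6 — Ohm's law: I = V / Z_total = (3.307 + j3.751) / (0 + j53.08) = 0.07066 - j0.0623 A.
Step 7 — Convert to polar: |I| = 0.0942 A, ∠I = -41.4°.

I = 0.0942∠-41.4° A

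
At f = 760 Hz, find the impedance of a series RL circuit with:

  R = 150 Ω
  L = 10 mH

Step 1 — Angular frequency: ω = 2π·f = 2π·760 = 4775 rad/s.
Step 2 — Component impedances:
  R: Z = R = 150 Ω
  L: Z = jωL = j·4775·0.01 = 0 + j47.75 Ω
Step 3 — Series combination: Z_total = R + L = 150 + j47.75 Ω = 157.4∠17.7° Ω.

Z = 150 + j47.75 Ω = 157.4∠17.7° Ω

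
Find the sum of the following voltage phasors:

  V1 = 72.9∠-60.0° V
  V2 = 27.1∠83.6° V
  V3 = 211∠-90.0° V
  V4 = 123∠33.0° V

Step 1 — Convert each phasor to rectangular form:
  V1 = 72.9·(cos(-60.0°) + j·sin(-60.0°)) = 36.45 - j63.13 V
  V2 = 27.1·(cos(83.6°) + j·sin(83.6°)) = 3.021 + j26.93 V
  V3 = 211·(cos(-90.0°) + j·sin(-90.0°)) = 0 - j211 V
  V4 = 123·(cos(33.0°) + j·sin(33.0°)) = 103.2 + j66.99 V
Step 2 — Sum components: V_total = 142.6 - j180.2 V.
Step 3 — Convert to polar: |V_total| = 229.8 V, ∠V_total = -51.6°.

V_total = 229.8∠-51.6° V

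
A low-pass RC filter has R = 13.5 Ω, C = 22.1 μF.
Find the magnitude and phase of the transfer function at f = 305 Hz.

Step 1 — Angular frequency: ω = 2π·305 = 1916 rad/s.
Step 2 — Transfer function: H(jω) = 1/(1 + jωRC).
Step 3 — Denominator: 1 + jωRC = 1 + j·1916·13.5·2.21e-05 = 1 + j0.5717.
Step 4 — H = 0.7536 - j0.4309.
Step 5 — Magnitude: |H| = 0.8681 (-1.2 dB); phase: φ = -29.8°.

|H| = 0.8681 (-1.2 dB), φ = -29.8°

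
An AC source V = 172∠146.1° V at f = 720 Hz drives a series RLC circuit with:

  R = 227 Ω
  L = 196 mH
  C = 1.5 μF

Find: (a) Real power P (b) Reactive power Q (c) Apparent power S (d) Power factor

Step 1 — Angular frequency: ω = 2π·f = 2π·720 = 4524 rad/s.
Step 2 — Component impedances:
  R: Z = R = 227 Ω
  L: Z = jωL = j·4524·0.196 = 0 + j886.7 Ω
  C: Z = 1/(jωC) = -j/(ω·C) = 0 - j147.4 Ω
Step 3 — Series combination: Z_total = R + L + C = 227 + j739.3 Ω = 773.4∠72.9° Ω.
Step 4 — Source phasor: V = 172∠146.1° V = -142.8 + j95.93 V.
Step 5 — Current: I = V / Z = 0.0644 + j0.2129 A = 0.2224∠73.2° A.
Step 6 — Complex power: S = V·I* = 11.23 + j36.57 VA.
Step 7 — Real power: P = Re(S) = 11.23 W.
Step 8 — Reactive power: Q = Im(S) = 36.57 VAR.
Step 9 — Apparent power: |S| = 38.25 VA.
Step 10 — Power factor: PF = P/|S| = 0.2935 (lagging).

(a) P = 11.23 W  (b) Q = 36.57 VAR  (c) S = 38.25 VA  (d) PF = 0.2935 (lagging)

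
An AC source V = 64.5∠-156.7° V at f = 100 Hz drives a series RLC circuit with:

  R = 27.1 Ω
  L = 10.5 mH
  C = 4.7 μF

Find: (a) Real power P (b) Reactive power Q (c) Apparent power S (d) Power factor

Step 1 — Angular frequency: ω = 2π·f = 2π·100 = 628.3 rad/s.
Step 2 — Component impedances:
  R: Z = R = 27.1 Ω
  L: Z = jωL = j·628.3·0.0105 = 0 + j6.597 Ω
  C: Z = 1/(jωC) = -j/(ω·C) = 0 - j338.6 Ω
Step 3 — Series combination: Z_total = R + L + C = 27.1 - j332 Ω = 333.1∠-85.3° Ω.
Step 4 — Source phasor: V = 64.5∠-156.7° V = -59.24 - j25.51 V.
Step 5 — Current: I = V / Z = 0.06186 - j0.1835 A = 0.1936∠-71.4° A.
Step 6 — Complex power: S = V·I* = 1.016 - j12.45 VA.
Step 7 — Real power: P = Re(S) = 1.016 W.
Step 8 — Reactive power: Q = Im(S) = -12.45 VAR.
Step 9 — Apparent power: |S| = 12.49 VA.
Step 10 — Power factor: PF = P/|S| = 0.08135 (leading).

(a) P = 1.016 W  (b) Q = -12.45 VAR  (c) S = 12.49 VA  (d) PF = 0.08135 (leading)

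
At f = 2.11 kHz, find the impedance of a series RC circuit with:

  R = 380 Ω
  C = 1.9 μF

Step 1 — Angular frequency: ω = 2π·f = 2π·2110 = 1.326e+04 rad/s.
Step 2 — Component impedances:
  R: Z = R = 380 Ω
  C: Z = 1/(jωC) = -j/(ω·C) = 0 - j39.7 Ω
Step 3 — Series combination: Z_total = R + C = 380 - j39.7 Ω = 382.1∠-6.0° Ω.

Z = 380 - j39.7 Ω = 382.1∠-6.0° Ω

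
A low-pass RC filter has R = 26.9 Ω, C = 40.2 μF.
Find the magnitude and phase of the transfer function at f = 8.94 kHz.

Step 1 — Angular frequency: ω = 2π·8940 = 5.617e+04 rad/s.
Step 2 — Transfer function: H(jω) = 1/(1 + jωRC).
Step 3 — Denominator: 1 + jωRC = 1 + j·5.617e+04·26.9·4.02e-05 = 1 + j60.74.
Step 4 — H = 0.000271 - j0.01646.
Step 5 — Magnitude: |H| = 0.01646 (-35.7 dB); phase: φ = -89.1°.

|H| = 0.01646 (-35.7 dB), φ = -89.1°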